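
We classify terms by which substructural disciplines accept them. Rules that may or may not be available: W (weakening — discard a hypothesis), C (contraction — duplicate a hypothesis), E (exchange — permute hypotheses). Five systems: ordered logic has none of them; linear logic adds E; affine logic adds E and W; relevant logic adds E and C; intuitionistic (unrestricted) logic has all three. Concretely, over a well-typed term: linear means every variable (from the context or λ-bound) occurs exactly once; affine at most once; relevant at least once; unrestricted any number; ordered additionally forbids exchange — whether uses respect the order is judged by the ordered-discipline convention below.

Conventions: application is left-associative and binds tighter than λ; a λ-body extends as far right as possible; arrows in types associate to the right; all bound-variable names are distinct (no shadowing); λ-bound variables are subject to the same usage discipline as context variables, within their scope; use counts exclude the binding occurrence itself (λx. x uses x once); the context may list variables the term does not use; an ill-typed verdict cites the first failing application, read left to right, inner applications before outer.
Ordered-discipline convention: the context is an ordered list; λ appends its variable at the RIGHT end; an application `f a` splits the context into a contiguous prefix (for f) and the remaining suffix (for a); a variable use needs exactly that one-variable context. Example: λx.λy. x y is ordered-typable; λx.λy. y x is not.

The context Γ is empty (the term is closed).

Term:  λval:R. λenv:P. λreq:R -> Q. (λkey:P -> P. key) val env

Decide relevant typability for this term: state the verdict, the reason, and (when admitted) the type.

no — not simply typable
use counts: val (bound)=1; env (bound)=1; req (bound)=0; key (bound)=1
use order (left to right): key, val, env
typing: ill-typed: a function awaiting P -> P gets R
summary: ordered ✗ · linear ✗ · affine ✗ · relevant ✗ · unrestricted ✗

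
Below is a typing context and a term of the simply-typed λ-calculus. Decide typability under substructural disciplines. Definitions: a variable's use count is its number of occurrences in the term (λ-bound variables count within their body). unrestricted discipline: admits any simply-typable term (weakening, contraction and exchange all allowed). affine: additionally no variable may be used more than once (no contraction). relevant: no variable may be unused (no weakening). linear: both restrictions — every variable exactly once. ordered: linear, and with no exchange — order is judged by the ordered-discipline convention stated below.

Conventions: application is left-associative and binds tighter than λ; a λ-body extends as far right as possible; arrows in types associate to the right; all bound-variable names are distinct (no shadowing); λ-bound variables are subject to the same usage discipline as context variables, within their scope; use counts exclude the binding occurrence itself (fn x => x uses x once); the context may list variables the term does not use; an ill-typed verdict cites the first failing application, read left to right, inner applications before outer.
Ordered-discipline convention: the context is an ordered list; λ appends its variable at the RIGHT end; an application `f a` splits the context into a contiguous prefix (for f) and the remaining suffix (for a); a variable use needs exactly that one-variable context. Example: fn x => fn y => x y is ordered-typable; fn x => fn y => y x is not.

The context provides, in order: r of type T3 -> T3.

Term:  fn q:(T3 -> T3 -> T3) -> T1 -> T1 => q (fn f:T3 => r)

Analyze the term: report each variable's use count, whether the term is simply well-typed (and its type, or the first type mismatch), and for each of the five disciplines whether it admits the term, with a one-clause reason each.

use counts: r: 1×, q [bound]: 1×, f [bound]: 0×
order of uses: q, r
typing: well-typed — term : ((T3 -> T3 -> T3) -> T1 -> T1) -> T1 -> T1
ordered: ✗ — f left unused
linear: ✗ — f left unused
affine: ✓ — r, q, f: no repeats, contraction unneeded
relevant: ✗ — f left unused
unrestricted: ✓ — simply typable at ((T3 -> T3 -> T3) -> T1 -> T1) -> T1 -> T1; W, C, E all held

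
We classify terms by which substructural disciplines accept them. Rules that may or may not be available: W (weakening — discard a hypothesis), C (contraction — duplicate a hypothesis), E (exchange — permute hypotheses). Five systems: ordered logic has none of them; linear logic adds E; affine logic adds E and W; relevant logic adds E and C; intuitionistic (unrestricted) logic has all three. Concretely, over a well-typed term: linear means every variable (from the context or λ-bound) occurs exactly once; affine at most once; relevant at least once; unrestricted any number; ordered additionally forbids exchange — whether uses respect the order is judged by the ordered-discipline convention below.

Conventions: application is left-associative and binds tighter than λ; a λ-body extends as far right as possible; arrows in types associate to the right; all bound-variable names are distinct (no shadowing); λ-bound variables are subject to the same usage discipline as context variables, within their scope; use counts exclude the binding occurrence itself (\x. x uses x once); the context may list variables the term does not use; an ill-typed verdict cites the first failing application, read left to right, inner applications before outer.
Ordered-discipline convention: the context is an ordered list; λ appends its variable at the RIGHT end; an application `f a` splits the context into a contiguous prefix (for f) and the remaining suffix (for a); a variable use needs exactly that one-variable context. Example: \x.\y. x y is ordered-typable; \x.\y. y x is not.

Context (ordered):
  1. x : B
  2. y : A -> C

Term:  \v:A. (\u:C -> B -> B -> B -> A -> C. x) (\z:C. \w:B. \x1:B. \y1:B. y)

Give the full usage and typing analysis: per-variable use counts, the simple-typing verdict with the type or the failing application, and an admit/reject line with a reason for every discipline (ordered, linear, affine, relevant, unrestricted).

usage: x ×1; y ×1; v [bound] ×0; u [bound] ×0; z [bound] ×0; w [bound] ×0; x1 [bound] ×0; y1 [bound] ×0
uses in reading order: x, y
typing: well-typed — term : A -> B
ordered: ✗ — v, u, z, w, x1, y1 left unused
linear: ✗ — v, u, z, w, x1, y1 left unused
affine: ✓ — x, y, v, u, z, w, x1, y1: no repeats, contraction unneeded
relevant: ✗ — v, u, z, w, x1, y1 left unused
unrestricted: ✓ — typability at A -> B is all that's needed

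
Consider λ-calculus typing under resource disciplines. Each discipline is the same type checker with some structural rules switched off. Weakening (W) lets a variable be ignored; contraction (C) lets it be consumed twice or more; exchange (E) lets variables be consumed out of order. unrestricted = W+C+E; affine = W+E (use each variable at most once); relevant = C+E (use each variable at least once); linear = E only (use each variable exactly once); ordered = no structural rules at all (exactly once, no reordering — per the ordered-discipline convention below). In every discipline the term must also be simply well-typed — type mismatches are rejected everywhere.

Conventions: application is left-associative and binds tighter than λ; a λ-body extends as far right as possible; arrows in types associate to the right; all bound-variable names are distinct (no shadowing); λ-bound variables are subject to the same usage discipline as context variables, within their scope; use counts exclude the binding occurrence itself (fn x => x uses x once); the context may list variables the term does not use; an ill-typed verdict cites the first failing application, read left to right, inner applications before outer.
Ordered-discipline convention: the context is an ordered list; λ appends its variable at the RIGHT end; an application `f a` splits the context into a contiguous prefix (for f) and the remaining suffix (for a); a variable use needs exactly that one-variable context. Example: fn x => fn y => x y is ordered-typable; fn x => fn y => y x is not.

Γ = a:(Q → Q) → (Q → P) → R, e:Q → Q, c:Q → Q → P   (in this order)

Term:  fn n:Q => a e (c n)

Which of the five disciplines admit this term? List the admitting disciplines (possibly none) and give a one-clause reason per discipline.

admitted in: ordered, linear, affine, relevant, unrestricted
variable uses: a=1; e=1; c=1; n (bound)=1
order of uses: a, e, c, n
typing: ✓ — Q → R
ordered: ✓, a, e, c, n: once each, no exchange needed
linear: ✓, single use per variable (a, e, c, n)
affine: ✓, a, e, c, n: no repeats, contraction unneeded
relevant: ✓, every one of a, e, c, n appears
unrestricted: ✓, well-typed at Q → R; no restrictions here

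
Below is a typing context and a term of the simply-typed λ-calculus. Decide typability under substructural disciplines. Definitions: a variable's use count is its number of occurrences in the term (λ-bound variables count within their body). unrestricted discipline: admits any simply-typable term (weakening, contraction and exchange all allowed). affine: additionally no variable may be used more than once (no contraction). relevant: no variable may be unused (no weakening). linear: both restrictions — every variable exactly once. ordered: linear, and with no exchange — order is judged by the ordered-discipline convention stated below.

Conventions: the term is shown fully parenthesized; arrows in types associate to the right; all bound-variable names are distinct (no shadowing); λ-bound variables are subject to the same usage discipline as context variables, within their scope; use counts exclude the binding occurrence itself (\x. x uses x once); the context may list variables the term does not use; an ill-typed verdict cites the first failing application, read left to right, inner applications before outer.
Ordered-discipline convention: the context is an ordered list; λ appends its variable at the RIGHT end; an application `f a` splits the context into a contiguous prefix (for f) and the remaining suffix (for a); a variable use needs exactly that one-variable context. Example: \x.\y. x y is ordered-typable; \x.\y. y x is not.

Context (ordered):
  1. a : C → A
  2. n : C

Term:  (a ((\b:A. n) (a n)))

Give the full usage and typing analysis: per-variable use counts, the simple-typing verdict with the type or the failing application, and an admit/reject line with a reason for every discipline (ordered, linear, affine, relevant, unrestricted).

use counts: a=2; n=2; b [bound]=0
order of uses: a, n, a, n
typing: well-typed — term : A
ordered: ✗ — repeated use of a ×2, n ×2; unused: b — weakening required
linear: ✗ — repeated use of a ×2, n ×2; unused: b — weakening required
affine: ✗ — repeated use of a ×2, n ×2
relevant: ✗ — unused: b — weakening required
unrestricted: ✓ — well-typed at A; no restrictions here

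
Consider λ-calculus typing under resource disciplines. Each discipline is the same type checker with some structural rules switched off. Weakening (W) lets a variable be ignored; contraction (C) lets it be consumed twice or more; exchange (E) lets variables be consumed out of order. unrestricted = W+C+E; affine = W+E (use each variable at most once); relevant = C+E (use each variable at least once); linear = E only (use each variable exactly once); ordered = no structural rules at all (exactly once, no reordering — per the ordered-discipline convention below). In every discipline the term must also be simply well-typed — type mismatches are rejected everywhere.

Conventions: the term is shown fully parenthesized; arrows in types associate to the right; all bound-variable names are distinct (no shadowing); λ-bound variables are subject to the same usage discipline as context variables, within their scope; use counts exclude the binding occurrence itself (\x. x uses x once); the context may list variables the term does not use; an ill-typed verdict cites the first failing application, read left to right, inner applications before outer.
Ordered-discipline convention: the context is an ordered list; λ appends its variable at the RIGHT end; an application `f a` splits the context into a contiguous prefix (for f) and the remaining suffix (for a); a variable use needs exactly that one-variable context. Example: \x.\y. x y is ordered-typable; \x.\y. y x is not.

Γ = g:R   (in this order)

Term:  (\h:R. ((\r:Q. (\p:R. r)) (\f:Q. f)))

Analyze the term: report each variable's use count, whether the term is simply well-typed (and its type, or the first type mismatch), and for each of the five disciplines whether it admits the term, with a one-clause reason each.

use counts: g: 0; h [bound]: 0; r [bound]: 1; p [bound]: 0; f [bound]: 1
left-to-right use order: r, f
typing: ill-typed: an argument Q → Q mismatches the expected Q
ordered ✗ (a type mismatch blocks all five)
linear ✗ (the type mismatch rejects it)
affine ✗ (not simply typable)
relevant ✗ (fails simple typing)
unrestricted ✗ (a type mismatch blocks all five)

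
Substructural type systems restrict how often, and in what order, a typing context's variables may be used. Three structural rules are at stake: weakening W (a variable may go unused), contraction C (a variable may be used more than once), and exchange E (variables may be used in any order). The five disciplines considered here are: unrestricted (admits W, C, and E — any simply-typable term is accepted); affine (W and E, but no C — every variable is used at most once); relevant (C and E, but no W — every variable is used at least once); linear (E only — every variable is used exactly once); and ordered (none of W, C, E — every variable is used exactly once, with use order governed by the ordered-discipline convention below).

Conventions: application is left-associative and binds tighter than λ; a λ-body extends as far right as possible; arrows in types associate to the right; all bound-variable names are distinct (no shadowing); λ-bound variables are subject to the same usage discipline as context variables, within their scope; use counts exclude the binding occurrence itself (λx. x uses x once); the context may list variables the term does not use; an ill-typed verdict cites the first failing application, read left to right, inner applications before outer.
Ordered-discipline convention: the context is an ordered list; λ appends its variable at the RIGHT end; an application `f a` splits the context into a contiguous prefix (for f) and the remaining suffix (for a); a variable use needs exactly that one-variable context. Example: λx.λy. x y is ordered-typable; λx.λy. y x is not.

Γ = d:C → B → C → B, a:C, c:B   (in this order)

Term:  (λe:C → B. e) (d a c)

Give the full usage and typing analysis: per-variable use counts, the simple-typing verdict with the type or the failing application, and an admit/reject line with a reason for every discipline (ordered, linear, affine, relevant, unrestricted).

use counts: d: 1; a: 1; c: 1; e [bound]: 1
order of uses: e, d, a, c
typing: well-typed at C → B
ordered ✓ (one use each (d, a, c, e); ordered split holds)
linear ✓ (d, a, c, e: one use apiece)
affine ✓ (d, a, c, e: no repeats, contraction unneeded)
relevant ✓ (d, a, c, e: all used, weakening unneeded)
unrestricted ✓ (type-checks (C → B) and nothing is barred)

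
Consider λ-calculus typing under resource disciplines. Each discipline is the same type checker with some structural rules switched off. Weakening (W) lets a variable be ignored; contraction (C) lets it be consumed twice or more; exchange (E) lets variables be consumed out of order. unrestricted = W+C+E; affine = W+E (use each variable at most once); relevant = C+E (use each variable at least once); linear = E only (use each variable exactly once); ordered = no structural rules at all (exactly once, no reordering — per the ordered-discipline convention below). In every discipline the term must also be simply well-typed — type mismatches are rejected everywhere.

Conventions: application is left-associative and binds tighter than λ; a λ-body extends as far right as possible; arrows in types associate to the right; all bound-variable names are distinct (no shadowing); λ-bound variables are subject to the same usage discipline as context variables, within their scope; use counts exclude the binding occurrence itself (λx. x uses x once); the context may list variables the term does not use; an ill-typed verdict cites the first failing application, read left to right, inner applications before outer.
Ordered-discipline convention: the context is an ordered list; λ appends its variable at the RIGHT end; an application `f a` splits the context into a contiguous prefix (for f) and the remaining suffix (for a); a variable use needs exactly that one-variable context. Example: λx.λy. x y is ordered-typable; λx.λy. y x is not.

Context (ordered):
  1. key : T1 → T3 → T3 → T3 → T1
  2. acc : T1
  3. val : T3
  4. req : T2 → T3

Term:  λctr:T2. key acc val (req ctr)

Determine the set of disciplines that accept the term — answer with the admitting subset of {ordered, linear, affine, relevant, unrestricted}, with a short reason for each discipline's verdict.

admitted by: ordered, linear, affine, relevant, unrestricted
counts: key ×1, acc ×1, val ×1, req ×1, ctr (λ-bound) ×1
uses in reading order: key, acc, val, req, ctr
typing: the term checks, with type T2 → T3 → T1
ordered ✓ (key, acc, val, req, ctr once each; derivable with no W/C/E)
linear ✓ (exactly-once usage across key, acc, val, req, ctr)
affine ✓ (at most one use each (key, acc, val, req, ctr))
relevant ✓ (none of key, acc, val, req, ctr goes unused)
unrestricted ✓ (well-typed at T2 → T3 → T1; no restrictions here)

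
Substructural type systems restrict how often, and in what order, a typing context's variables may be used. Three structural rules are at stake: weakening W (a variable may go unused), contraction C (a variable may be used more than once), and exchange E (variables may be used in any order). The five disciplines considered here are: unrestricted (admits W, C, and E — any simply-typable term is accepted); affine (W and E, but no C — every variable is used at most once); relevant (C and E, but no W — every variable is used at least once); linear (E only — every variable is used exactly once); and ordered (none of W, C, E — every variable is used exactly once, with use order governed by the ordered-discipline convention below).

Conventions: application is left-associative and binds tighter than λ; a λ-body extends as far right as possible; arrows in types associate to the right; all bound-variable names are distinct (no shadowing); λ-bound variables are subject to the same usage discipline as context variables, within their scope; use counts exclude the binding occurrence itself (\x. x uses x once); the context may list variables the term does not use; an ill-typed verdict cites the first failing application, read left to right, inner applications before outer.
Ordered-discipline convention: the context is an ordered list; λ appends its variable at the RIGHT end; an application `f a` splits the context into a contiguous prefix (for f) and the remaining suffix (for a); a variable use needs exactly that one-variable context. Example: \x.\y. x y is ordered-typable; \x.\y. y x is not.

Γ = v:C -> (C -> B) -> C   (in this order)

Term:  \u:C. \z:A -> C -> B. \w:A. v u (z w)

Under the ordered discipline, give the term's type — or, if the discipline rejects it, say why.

term : C -> (A -> C -> B) -> A -> C
usage: v: 1×, u (bound): 1×, z (bound): 1×, w (bound): 1×
left-to-right use order: v, u, z, w
typing: well-typed at C -> (A -> C -> B) -> A -> C
all disciplines: ordered ✓ · linear ✓ · affine ✓ · relevant ✓ · unrestricted ✓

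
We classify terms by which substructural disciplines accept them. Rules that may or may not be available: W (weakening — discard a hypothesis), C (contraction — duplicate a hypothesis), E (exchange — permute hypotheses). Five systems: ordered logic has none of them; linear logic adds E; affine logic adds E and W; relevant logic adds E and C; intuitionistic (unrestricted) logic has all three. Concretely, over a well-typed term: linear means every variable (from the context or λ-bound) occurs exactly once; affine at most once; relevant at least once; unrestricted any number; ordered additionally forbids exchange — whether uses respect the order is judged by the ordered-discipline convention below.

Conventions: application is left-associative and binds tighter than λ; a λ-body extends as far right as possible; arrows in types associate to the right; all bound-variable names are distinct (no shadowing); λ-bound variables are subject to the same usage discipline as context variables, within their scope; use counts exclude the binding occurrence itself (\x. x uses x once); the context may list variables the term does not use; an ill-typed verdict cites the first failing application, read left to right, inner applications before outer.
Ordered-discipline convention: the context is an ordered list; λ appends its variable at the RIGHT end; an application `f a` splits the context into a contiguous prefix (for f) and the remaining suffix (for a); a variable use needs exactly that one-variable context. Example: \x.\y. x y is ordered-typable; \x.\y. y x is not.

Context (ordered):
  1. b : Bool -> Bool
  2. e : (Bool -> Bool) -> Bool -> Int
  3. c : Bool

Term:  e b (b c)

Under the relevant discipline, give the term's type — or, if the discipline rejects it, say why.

term : Int
use counts: b: 2×, e: 1×, c: 1×
uses in reading order: e, b, b, c
typing: the term checks, with type Int
per-discipline verdicts: ordered ✗, linear ✗, affine ✗, relevant ✓, unrestricted ✓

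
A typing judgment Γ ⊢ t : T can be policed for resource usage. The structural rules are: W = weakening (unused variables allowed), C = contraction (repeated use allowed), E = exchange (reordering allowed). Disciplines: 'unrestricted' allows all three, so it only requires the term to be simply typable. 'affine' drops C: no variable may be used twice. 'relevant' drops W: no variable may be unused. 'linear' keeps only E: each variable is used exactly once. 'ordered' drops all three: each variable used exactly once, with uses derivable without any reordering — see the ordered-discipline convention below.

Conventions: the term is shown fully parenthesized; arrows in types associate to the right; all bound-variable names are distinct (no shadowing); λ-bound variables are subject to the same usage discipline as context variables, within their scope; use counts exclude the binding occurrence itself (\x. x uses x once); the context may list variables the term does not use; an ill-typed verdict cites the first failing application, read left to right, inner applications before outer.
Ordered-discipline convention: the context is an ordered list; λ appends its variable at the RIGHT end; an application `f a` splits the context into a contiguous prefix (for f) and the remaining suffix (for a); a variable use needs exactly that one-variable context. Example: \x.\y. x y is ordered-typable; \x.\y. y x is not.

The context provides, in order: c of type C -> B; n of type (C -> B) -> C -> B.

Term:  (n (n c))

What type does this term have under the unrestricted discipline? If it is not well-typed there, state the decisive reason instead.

term : C -> B
counts: c=1; n=2
use order (left to right): n, n, c
typing: well-typed — term : C -> B
summary: ordered ✗, linear ✗, affine ✗, relevant ✓, unrestricted ✓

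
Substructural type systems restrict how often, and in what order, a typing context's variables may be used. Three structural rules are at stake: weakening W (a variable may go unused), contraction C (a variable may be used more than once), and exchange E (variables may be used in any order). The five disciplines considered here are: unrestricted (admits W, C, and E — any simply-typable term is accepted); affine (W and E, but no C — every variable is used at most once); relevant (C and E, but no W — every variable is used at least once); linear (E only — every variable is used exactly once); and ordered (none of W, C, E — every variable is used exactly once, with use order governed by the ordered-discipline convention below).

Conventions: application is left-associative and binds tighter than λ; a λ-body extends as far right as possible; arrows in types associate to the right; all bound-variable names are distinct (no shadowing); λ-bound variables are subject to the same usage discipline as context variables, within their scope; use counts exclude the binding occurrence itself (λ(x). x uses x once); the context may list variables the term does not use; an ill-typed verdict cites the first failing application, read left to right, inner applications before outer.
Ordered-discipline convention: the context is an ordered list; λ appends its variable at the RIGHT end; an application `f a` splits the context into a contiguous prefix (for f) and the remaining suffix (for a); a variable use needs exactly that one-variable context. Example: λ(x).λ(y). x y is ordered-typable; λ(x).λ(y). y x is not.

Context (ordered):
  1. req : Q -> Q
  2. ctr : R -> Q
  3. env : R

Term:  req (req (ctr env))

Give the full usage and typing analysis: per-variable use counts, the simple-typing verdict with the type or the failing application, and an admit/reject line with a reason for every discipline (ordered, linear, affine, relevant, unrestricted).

counts: req=2, ctr=1, env=1
use order (left to right): req, req, ctr, env
typing: well-typed — term : Q
ordered: ✗, needs contraction — req ×2
linear: ✗, needs contraction — req ×2
affine: ✗, needs contraction — req ×2
relevant: ✓, none of req, ctr, env goes unused
unrestricted: ✓, well-typed at Q; no restrictions here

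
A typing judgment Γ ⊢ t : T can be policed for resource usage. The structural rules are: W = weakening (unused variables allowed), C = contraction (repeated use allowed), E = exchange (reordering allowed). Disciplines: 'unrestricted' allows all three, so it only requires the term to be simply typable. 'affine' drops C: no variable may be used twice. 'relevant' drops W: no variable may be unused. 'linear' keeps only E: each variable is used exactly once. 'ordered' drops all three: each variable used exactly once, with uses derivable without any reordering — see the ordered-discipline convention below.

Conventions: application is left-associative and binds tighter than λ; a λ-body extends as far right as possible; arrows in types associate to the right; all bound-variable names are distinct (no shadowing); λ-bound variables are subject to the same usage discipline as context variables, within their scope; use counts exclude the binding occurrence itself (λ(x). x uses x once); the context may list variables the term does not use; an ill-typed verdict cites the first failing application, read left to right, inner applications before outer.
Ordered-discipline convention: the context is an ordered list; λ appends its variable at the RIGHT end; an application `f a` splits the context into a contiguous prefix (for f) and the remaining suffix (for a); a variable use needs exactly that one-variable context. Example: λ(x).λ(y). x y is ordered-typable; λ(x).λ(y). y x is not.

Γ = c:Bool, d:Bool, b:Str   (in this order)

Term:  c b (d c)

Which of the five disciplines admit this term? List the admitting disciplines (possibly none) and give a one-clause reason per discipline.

admitting disciplines: none
usage: c: 2×, d: 1×, b: 1×
left-to-right use order: c, b, d, c
typing: ill-typed: non-function type Bool applied to an argument
ordered ✗ (the type mismatch rejects it)
linear ✗ (not simply typable)
affine ✗ (fails simple typing)
relevant ✗ (a type mismatch blocks all five)
unrestricted ✗ (the type mismatch rejects it)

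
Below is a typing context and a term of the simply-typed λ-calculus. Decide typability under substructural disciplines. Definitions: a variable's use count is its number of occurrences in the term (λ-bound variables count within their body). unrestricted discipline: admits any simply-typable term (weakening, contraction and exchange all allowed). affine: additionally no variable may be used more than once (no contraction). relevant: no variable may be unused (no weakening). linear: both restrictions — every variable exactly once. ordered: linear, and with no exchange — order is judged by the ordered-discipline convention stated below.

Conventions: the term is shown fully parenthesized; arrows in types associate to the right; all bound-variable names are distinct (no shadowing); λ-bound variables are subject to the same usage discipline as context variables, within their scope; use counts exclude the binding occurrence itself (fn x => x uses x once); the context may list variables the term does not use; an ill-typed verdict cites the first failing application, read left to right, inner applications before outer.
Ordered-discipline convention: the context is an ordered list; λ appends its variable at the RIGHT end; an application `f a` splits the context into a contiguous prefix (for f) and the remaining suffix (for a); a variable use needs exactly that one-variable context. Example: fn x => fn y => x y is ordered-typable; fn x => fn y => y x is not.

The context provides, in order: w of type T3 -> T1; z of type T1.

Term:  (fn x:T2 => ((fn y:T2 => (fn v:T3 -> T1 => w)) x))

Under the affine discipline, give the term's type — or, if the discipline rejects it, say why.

term : T2 -> (T3 -> T1) -> T3 -> T1
variable uses: w=1, z=0, x [bound]=1, y [bound]=0, v [bound]=0
order of uses: w, x
typing: the term checks, with type T2 -> (T3 -> T1) -> T3 -> T1
across the five disciplines: ordered ✗, linear ✗, affine ✓, relevant ✗, unrestricted ✓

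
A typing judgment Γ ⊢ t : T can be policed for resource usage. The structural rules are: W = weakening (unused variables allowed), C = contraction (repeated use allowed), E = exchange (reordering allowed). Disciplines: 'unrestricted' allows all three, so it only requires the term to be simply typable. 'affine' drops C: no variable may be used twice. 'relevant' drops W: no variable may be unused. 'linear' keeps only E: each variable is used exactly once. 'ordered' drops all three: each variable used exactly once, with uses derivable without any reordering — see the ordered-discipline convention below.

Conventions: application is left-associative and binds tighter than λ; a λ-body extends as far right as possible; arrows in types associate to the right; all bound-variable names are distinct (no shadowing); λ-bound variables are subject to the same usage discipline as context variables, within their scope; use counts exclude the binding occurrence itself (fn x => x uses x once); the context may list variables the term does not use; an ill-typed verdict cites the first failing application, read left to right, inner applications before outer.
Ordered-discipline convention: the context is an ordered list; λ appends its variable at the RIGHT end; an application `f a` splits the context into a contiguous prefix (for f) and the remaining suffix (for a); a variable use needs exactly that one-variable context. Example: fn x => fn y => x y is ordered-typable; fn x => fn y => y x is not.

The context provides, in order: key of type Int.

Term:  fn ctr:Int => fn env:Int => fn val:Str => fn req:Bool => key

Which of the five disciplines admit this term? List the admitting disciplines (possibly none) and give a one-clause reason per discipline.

admitting disciplines: affine, unrestricted
counts: key=1; ctr [bound]=0; env [bound]=0; val [bound]=0; req [bound]=0
use order (left to right): key
typing: well-typed at Int -> Int -> Str -> Bool -> Int
ordered: ✗ — needs weakening: ctr, env, val, req unused
linear: ✗ — needs weakening: ctr, env, val, req unused
affine: ✓ — at most one use each (key, ctr, env, val, req)
relevant: ✗ — needs weakening: ctr, env, val, req unused
unrestricted: ✓ — simply typable at Int -> Int -> Str -> Bool -> Int; W, C, E all held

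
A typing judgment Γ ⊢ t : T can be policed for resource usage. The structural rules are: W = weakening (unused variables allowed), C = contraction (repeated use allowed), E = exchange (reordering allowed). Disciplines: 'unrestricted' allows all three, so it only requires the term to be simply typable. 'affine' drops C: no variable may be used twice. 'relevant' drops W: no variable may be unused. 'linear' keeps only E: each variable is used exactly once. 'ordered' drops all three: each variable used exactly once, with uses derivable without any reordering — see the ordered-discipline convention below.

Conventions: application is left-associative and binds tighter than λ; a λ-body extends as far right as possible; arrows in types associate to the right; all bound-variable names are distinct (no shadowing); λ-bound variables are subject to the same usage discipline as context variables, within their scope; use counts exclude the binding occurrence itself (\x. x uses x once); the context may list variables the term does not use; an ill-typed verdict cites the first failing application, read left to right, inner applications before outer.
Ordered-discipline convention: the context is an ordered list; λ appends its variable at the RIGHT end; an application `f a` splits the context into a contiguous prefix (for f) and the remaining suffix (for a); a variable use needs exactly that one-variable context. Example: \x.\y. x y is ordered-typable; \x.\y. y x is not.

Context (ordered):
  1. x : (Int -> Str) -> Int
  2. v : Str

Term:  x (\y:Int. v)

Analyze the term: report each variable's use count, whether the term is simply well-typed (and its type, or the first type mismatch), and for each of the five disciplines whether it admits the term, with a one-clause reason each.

counts: x=1, v=1, y (bound)=0
uses in reading order: x, v
typing: well-typed at Int
ordered: ✗, unused: y — weakening required
linear: ✗, unused: y — weakening required
affine: ✓, none of x, v, y used more than once
relevant: ✗, unused: y — weakening required
unrestricted: ✓, well-typed at Int; no restrictions here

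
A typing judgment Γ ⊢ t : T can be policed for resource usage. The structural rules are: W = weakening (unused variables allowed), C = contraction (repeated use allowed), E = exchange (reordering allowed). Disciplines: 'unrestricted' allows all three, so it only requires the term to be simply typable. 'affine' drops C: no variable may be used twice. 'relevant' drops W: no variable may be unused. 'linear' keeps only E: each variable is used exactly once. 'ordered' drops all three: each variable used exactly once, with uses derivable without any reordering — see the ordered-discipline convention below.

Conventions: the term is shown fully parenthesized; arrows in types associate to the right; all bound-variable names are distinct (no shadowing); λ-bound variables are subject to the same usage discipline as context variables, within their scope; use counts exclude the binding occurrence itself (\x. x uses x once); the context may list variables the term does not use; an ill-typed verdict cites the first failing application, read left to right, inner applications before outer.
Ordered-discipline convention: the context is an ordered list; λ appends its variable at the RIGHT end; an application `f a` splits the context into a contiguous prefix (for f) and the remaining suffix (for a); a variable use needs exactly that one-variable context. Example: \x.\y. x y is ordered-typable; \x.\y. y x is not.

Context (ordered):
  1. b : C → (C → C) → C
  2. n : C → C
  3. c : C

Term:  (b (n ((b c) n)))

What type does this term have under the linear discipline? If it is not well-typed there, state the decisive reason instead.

not well-typed under linear — b ×2, n ×2 used more than once (contraction)
usage: b: 2×; n: 2×; c: 1×
order of uses: b, n, b, c, n
typing: well-typed — term : (C → C) → C
all disciplines: ordered ✗, linear ✗, affine ✗, relevant ✓, unrestricted ✓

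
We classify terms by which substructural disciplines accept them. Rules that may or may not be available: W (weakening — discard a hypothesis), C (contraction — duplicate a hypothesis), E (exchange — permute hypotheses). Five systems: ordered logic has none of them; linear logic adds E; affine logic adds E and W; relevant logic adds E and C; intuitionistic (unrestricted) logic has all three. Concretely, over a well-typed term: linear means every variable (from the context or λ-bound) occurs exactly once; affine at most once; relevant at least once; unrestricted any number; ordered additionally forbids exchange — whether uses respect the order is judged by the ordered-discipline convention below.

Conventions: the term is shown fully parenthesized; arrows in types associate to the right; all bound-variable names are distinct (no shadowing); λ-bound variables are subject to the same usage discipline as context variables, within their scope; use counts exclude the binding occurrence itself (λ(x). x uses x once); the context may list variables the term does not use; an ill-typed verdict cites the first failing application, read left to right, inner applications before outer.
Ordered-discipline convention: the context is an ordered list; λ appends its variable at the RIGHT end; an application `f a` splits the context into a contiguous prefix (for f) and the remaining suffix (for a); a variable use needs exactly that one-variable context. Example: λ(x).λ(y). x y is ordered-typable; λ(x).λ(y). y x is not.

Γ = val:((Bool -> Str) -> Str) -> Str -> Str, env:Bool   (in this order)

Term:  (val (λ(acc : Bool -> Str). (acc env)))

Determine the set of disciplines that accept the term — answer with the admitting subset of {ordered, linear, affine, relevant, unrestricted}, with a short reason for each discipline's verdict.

admitted by: linear, affine, relevant, unrestricted
counts: val: 1×; env: 1×; acc [bound]: 1×
left-to-right use order: val, acc, env
typing: well-typed at Str -> Str
ordered: ✗ — no contiguous prefix/suffix split fits val, acc, env
linear: ✓ — each of val, env, acc used exactly once
affine: ✓ — at most one use each (val, env, acc)
relevant: ✓ — none of val, env, acc goes unused
unrestricted: ✓ — well-typed at Str -> Str; no restrictions here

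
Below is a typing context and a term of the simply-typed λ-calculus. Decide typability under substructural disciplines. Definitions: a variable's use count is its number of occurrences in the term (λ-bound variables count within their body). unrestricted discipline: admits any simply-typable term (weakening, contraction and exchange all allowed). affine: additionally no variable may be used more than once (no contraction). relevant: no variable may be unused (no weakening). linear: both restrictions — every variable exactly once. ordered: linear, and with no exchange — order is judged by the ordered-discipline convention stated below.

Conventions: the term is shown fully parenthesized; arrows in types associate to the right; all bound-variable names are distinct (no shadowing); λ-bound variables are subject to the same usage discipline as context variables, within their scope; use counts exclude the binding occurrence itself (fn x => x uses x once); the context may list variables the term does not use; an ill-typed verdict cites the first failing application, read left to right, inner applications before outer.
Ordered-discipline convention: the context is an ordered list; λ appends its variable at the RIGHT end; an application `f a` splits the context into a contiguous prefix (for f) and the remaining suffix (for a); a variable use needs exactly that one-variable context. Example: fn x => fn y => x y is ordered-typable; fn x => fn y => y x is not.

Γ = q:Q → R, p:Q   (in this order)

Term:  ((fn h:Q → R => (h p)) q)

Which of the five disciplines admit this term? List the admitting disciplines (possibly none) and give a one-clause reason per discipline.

admitted in: linear, affine, relevant, unrestricted
use counts: q: 1; p: 1; h (bound): 1
order of uses: h, p, q
typing: ✓ — R
ordered ✗ (no ordered split (uses run h, p, q))
linear ✓ (each of q, p, h used exactly once)
affine ✓ (no duplicate uses among q, p, h)
relevant ✓ (q, p, h: all used, weakening unneeded)
unrestricted ✓ (typability at R is all that's needed)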